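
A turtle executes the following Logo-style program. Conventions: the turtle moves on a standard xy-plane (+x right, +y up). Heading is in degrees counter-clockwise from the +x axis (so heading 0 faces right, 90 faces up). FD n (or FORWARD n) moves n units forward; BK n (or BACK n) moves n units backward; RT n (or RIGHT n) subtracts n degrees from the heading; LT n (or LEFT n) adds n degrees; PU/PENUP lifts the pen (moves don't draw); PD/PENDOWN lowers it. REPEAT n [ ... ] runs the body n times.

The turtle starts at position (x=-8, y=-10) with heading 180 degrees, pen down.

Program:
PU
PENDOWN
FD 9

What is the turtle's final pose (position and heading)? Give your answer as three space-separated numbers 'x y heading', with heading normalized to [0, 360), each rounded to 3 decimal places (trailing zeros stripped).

Executing turtle program step by step:
Start: pos=(-8,-10), heading=180, pen down
PU: pen up
PD: pen down
FD 9: (-8,-10) -> (-17,-10) [heading=180, draw]
Final: pos=(-17,-10), heading=180, 1 segment(s) drawn

Answer: -17 -10 180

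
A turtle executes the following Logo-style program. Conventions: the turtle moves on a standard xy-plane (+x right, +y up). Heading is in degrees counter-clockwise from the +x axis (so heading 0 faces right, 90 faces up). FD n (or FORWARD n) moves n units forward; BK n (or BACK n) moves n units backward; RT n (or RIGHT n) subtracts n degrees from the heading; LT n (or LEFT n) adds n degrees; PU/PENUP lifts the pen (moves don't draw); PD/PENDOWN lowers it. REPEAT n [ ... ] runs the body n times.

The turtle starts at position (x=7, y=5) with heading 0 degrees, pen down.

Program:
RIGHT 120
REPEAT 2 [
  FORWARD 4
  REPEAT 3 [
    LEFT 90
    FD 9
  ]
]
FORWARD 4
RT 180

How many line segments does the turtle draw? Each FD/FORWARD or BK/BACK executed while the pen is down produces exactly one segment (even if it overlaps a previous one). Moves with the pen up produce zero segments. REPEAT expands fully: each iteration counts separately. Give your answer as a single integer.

Answer: 9

Derivation:
Executing turtle program step by step:
Start: pos=(7,5), heading=0, pen down
RT 120: heading 0 -> 240
REPEAT 2 [
  -- iteration 1/2 --
  FD 4: (7,5) -> (5,1.536) [heading=240, draw]
  REPEAT 3 [
    -- iteration 1/3 --
    LT 90: heading 240 -> 330
    FD 9: (5,1.536) -> (12.794,-2.964) [heading=330, draw]
    -- iteration 2/3 --
    LT 90: heading 330 -> 60
    FD 9: (12.794,-2.964) -> (17.294,4.83) [heading=60, draw]
    -- iteration 3/3 --
    LT 90: heading 60 -> 150
    FD 9: (17.294,4.83) -> (9.5,9.33) [heading=150, draw]
  ]
  -- iteration 2/2 --
  FD 4: (9.5,9.33) -> (6.036,11.33) [heading=150, draw]
  REPEAT 3 [
    -- iteration 1/3 --
    LT 90: heading 150 -> 240
    FD 9: (6.036,11.33) -> (1.536,3.536) [heading=240, draw]
    -- iteration 2/3 --
    LT 90: heading 240 -> 330
    FD 9: (1.536,3.536) -> (9.33,-0.964) [heading=330, draw]
    -- iteration 3/3 --
    LT 90: heading 330 -> 60
    FD 9: (9.33,-0.964) -> (13.83,6.83) [heading=60, draw]
  ]
]
FD 4: (13.83,6.83) -> (15.83,10.294) [heading=60, draw]
RT 180: heading 60 -> 240
Final: pos=(15.83,10.294), heading=240, 9 segment(s) drawn
Segments drawn: 9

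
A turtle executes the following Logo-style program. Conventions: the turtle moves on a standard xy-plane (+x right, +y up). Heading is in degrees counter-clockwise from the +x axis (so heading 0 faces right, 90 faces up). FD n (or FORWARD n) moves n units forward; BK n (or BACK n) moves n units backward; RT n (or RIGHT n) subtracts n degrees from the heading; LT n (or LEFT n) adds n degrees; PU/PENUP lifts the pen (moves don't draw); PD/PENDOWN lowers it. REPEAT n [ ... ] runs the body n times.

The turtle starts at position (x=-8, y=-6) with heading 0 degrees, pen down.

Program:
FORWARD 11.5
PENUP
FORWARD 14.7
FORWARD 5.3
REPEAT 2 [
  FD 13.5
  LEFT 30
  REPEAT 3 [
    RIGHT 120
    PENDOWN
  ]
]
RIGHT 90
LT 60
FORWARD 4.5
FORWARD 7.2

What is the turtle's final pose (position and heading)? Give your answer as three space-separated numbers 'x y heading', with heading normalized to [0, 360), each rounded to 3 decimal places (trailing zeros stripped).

Answer: 58.824 6.6 30

Derivation:
Executing turtle program step by step:
Start: pos=(-8,-6), heading=0, pen down
FD 11.5: (-8,-6) -> (3.5,-6) [heading=0, draw]
PU: pen up
FD 14.7: (3.5,-6) -> (18.2,-6) [heading=0, move]
FD 5.3: (18.2,-6) -> (23.5,-6) [heading=0, move]
REPEAT 2 [
  -- iteration 1/2 --
  FD 13.5: (23.5,-6) -> (37,-6) [heading=0, move]
  LT 30: heading 0 -> 30
  REPEAT 3 [
    -- iteration 1/3 --
    RT 120: heading 30 -> 270
    PD: pen down
    -- iteration 2/3 --
    RT 120: heading 270 -> 150
    PD: pen down
    -- iteration 3/3 --
    RT 120: heading 150 -> 30
    PD: pen down
  ]
  -- iteration 2/2 --
  FD 13.5: (37,-6) -> (48.691,0.75) [heading=30, draw]
  LT 30: heading 30 -> 60
  REPEAT 3 [
    -- iteration 1/3 --
    RT 120: heading 60 -> 300
    PD: pen down
    -- iteration 2/3 --
    RT 120: heading 300 -> 180
    PD: pen down
    -- iteration 3/3 --
    RT 120: heading 180 -> 60
    PD: pen down
  ]
]
RT 90: heading 60 -> 330
LT 60: heading 330 -> 30
FD 4.5: (48.691,0.75) -> (52.588,3) [heading=30, draw]
FD 7.2: (52.588,3) -> (58.824,6.6) [heading=30, draw]
Final: pos=(58.824,6.6), heading=30, 4 segment(s) drawn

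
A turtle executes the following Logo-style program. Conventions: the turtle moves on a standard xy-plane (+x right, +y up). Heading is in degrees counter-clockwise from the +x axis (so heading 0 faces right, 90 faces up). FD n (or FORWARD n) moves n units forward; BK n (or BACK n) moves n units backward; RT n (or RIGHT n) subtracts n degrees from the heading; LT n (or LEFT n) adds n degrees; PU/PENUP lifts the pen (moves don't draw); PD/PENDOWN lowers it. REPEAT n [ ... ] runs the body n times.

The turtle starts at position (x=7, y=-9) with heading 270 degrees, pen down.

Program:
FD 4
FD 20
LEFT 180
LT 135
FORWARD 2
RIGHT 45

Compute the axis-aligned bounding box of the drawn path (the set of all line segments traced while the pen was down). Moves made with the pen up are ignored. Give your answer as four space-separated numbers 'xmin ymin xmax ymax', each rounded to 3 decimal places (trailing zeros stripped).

Executing turtle program step by step:
Start: pos=(7,-9), heading=270, pen down
FD 4: (7,-9) -> (7,-13) [heading=270, draw]
FD 20: (7,-13) -> (7,-33) [heading=270, draw]
LT 180: heading 270 -> 90
LT 135: heading 90 -> 225
FD 2: (7,-33) -> (5.586,-34.414) [heading=225, draw]
RT 45: heading 225 -> 180
Final: pos=(5.586,-34.414), heading=180, 3 segment(s) drawn

Segment endpoints: x in {5.586, 7, 7, 7}, y in {-34.414, -33, -13, -9}
xmin=5.586, ymin=-34.414, xmax=7, ymax=-9

Answer: 5.586 -34.414 7 -9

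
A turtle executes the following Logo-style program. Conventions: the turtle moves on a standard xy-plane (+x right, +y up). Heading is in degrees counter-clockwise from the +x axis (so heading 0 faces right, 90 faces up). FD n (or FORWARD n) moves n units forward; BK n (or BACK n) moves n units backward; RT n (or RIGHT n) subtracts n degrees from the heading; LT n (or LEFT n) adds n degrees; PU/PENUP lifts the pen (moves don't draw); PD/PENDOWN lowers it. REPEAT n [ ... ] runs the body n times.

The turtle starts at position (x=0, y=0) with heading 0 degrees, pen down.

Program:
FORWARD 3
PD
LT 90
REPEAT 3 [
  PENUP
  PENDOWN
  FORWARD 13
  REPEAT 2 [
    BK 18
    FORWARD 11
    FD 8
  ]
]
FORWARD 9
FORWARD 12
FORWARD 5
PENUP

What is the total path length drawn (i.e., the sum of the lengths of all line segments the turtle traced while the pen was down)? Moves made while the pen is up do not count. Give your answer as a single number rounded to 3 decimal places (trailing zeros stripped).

Answer: 290

Derivation:
Executing turtle program step by step:
Start: pos=(0,0), heading=0, pen down
FD 3: (0,0) -> (3,0) [heading=0, draw]
PD: pen down
LT 90: heading 0 -> 90
REPEAT 3 [
  -- iteration 1/3 --
  PU: pen up
  PD: pen down
  FD 13: (3,0) -> (3,13) [heading=90, draw]
  REPEAT 2 [
    -- iteration 1/2 --
    BK 18: (3,13) -> (3,-5) [heading=90, draw]
    FD 11: (3,-5) -> (3,6) [heading=90, draw]
    FD 8: (3,6) -> (3,14) [heading=90, draw]
    -- iteration 2/2 --
    BK 18: (3,14) -> (3,-4) [heading=90, draw]
    FD 11: (3,-4) -> (3,7) [heading=90, draw]
    FD 8: (3,7) -> (3,15) [heading=90, draw]
  ]
  -- iteration 2/3 --
  PU: pen up
  PD: pen down
  FD 13: (3,15) -> (3,28) [heading=90, draw]
  REPEAT 2 [
    -- iteration 1/2 --
    BK 18: (3,28) -> (3,10) [heading=90, draw]
    FD 11: (3,10) -> (3,21) [heading=90, draw]
    FD 8: (3,21) -> (3,29) [heading=90, draw]
    -- iteration 2/2 --
    BK 18: (3,29) -> (3,11) [heading=90, draw]
    FD 11: (3,11) -> (3,22) [heading=90, draw]
    FD 8: (3,22) -> (3,30) [heading=90, draw]
  ]
  -- iteration 3/3 --
  PU: pen up
  PD: pen down
  FD 13: (3,30) -> (3,43) [heading=90, draw]
  REPEAT 2 [
    -- iteration 1/2 --
    BK 18: (3,43) -> (3,25) [heading=90, draw]
    FD 11: (3,25) -> (3,36) [heading=90, draw]
    FD 8: (3,36) -> (3,44) [heading=90, draw]
    -- iteration 2/2 --
    BK 18: (3,44) -> (3,26) [heading=90, draw]
    FD 11: (3,26) -> (3,37) [heading=90, draw]
    FD 8: (3,37) -> (3,45) [heading=90, draw]
  ]
]
FD 9: (3,45) -> (3,54) [heading=90, draw]
FD 12: (3,54) -> (3,66) [heading=90, draw]
FD 5: (3,66) -> (3,71) [heading=90, draw]
PU: pen up
Final: pos=(3,71), heading=90, 25 segment(s) drawn

Segment lengths:
  seg 1: (0,0) -> (3,0), length = 3
  seg 2: (3,0) -> (3,13), length = 13
  seg 3: (3,13) -> (3,-5), length = 18
  seg 4: (3,-5) -> (3,6), length = 11
  seg 5: (3,6) -> (3,14), length = 8
  seg 6: (3,14) -> (3,-4), length = 18
  seg 7: (3,-4) -> (3,7), length = 11
  seg 8: (3,7) -> (3,15), length = 8
  seg 9: (3,15) -> (3,28), length = 13
  seg 10: (3,28) -> (3,10), length = 18
  seg 11: (3,10) -> (3,21), length = 11
  seg 12: (3,21) -> (3,29), length = 8
  seg 13: (3,29) -> (3,11), length = 18
  seg 14: (3,11) -> (3,22), length = 11
  seg 15: (3,22) -> (3,30), length = 8
  seg 16: (3,30) -> (3,43), length = 13
  seg 17: (3,43) -> (3,25), length = 18
  seg 18: (3,25) -> (3,36), length = 11
  seg 19: (3,36) -> (3,44), length = 8
  seg 20: (3,44) -> (3,26), length = 18
  seg 21: (3,26) -> (3,37), length = 11
  seg 22: (3,37) -> (3,45), length = 8
  seg 23: (3,45) -> (3,54), length = 9
  seg 24: (3,54) -> (3,66), length = 12
  seg 25: (3,66) -> (3,71), length = 5
Total = 290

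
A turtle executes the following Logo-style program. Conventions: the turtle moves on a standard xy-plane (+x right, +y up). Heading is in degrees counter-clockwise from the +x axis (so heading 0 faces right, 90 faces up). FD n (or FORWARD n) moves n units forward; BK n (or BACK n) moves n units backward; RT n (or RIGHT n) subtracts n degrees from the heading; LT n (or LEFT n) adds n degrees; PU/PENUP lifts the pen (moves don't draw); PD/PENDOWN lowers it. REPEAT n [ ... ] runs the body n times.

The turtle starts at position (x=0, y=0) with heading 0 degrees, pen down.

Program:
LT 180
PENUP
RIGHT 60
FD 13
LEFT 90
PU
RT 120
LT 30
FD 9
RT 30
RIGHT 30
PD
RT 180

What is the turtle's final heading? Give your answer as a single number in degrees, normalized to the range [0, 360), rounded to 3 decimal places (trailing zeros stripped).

Answer: 240

Derivation:
Executing turtle program step by step:
Start: pos=(0,0), heading=0, pen down
LT 180: heading 0 -> 180
PU: pen up
RT 60: heading 180 -> 120
FD 13: (0,0) -> (-6.5,11.258) [heading=120, move]
LT 90: heading 120 -> 210
PU: pen up
RT 120: heading 210 -> 90
LT 30: heading 90 -> 120
FD 9: (-6.5,11.258) -> (-11,19.053) [heading=120, move]
RT 30: heading 120 -> 90
RT 30: heading 90 -> 60
PD: pen down
RT 180: heading 60 -> 240
Final: pos=(-11,19.053), heading=240, 0 segment(s) drawn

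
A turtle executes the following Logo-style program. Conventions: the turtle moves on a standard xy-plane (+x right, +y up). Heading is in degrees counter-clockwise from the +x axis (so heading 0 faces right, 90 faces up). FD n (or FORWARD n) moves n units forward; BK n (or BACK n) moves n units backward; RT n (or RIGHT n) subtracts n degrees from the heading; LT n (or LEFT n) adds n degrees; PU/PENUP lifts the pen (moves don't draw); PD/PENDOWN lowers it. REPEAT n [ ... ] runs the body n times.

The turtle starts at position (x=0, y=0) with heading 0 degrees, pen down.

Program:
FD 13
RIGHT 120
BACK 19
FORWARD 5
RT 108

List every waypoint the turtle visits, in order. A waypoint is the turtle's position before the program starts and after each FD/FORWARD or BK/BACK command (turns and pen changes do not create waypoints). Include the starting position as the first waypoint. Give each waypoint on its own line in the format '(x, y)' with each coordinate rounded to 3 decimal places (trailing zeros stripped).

Answer: (0, 0)
(13, 0)
(22.5, 16.454)
(20, 12.124)

Derivation:
Executing turtle program step by step:
Start: pos=(0,0), heading=0, pen down
FD 13: (0,0) -> (13,0) [heading=0, draw]
RT 120: heading 0 -> 240
BK 19: (13,0) -> (22.5,16.454) [heading=240, draw]
FD 5: (22.5,16.454) -> (20,12.124) [heading=240, draw]
RT 108: heading 240 -> 132
Final: pos=(20,12.124), heading=132, 3 segment(s) drawn
Waypoints (4 total):
(0, 0)
(13, 0)
(22.5, 16.454)
(20, 12.124)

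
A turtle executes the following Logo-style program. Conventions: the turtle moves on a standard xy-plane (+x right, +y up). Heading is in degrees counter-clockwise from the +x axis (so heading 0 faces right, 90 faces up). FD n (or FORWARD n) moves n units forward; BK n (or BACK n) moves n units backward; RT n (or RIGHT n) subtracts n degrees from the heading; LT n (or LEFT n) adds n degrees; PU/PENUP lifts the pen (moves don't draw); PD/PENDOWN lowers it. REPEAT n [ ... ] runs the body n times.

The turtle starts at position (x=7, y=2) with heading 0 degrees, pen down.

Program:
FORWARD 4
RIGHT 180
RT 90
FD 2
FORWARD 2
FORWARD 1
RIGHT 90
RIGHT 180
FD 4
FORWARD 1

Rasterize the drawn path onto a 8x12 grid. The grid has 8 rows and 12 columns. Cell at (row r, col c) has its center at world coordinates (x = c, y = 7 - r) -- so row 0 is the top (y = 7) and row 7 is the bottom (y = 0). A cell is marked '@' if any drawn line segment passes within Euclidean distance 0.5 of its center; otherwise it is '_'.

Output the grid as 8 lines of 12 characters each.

Answer: ______@@@@@@
___________@
___________@
___________@
___________@
_______@@@@@
____________
____________

Derivation:
Segment 0: (7,2) -> (11,2)
Segment 1: (11,2) -> (11,4)
Segment 2: (11,4) -> (11,6)
Segment 3: (11,6) -> (11,7)
Segment 4: (11,7) -> (7,7)
Segment 5: (7,7) -> (6,7)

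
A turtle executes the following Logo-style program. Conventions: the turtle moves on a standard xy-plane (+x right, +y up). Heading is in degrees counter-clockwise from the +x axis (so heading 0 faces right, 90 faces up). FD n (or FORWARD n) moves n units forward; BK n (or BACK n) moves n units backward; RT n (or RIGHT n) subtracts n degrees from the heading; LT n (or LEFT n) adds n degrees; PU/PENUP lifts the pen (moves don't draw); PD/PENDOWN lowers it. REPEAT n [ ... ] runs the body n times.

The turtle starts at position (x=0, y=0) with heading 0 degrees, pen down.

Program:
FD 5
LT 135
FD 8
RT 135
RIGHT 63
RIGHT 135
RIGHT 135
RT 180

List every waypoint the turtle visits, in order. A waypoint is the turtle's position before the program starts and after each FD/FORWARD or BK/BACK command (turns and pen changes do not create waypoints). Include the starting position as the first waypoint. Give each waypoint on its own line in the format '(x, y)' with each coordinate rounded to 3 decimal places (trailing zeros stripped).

Executing turtle program step by step:
Start: pos=(0,0), heading=0, pen down
FD 5: (0,0) -> (5,0) [heading=0, draw]
LT 135: heading 0 -> 135
FD 8: (5,0) -> (-0.657,5.657) [heading=135, draw]
RT 135: heading 135 -> 0
RT 63: heading 0 -> 297
RT 135: heading 297 -> 162
RT 135: heading 162 -> 27
RT 180: heading 27 -> 207
Final: pos=(-0.657,5.657), heading=207, 2 segment(s) drawn
Waypoints (3 total):
(0, 0)
(5, 0)
(-0.657, 5.657)

Answer: (0, 0)
(5, 0)
(-0.657, 5.657)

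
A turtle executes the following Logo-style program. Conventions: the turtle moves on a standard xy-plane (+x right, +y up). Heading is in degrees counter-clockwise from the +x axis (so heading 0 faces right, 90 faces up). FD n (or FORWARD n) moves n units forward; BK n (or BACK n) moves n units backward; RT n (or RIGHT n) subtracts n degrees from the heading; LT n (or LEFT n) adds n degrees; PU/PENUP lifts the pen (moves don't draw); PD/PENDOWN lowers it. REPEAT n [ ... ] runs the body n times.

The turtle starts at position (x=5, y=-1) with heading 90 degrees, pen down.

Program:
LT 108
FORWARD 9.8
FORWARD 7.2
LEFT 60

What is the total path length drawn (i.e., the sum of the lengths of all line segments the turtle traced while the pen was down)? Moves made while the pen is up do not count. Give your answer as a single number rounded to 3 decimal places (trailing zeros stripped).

Answer: 17

Derivation:
Executing turtle program step by step:
Start: pos=(5,-1), heading=90, pen down
LT 108: heading 90 -> 198
FD 9.8: (5,-1) -> (-4.32,-4.028) [heading=198, draw]
FD 7.2: (-4.32,-4.028) -> (-11.168,-6.253) [heading=198, draw]
LT 60: heading 198 -> 258
Final: pos=(-11.168,-6.253), heading=258, 2 segment(s) drawn

Segment lengths:
  seg 1: (5,-1) -> (-4.32,-4.028), length = 9.8
  seg 2: (-4.32,-4.028) -> (-11.168,-6.253), length = 7.2
Total = 17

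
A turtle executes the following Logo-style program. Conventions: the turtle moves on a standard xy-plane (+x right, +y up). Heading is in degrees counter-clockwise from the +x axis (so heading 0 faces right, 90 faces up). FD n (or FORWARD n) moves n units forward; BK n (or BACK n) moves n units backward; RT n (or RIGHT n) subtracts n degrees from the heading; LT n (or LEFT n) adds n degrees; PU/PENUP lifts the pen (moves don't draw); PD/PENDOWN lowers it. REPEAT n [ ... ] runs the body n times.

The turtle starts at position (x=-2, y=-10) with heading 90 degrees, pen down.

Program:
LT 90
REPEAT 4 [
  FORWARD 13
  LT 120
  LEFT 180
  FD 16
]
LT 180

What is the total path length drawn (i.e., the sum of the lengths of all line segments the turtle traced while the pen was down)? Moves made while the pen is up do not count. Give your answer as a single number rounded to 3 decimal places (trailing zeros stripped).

Answer: 116

Derivation:
Executing turtle program step by step:
Start: pos=(-2,-10), heading=90, pen down
LT 90: heading 90 -> 180
REPEAT 4 [
  -- iteration 1/4 --
  FD 13: (-2,-10) -> (-15,-10) [heading=180, draw]
  LT 120: heading 180 -> 300
  LT 180: heading 300 -> 120
  FD 16: (-15,-10) -> (-23,3.856) [heading=120, draw]
  -- iteration 2/4 --
  FD 13: (-23,3.856) -> (-29.5,15.115) [heading=120, draw]
  LT 120: heading 120 -> 240
  LT 180: heading 240 -> 60
  FD 16: (-29.5,15.115) -> (-21.5,28.971) [heading=60, draw]
  -- iteration 3/4 --
  FD 13: (-21.5,28.971) -> (-15,40.229) [heading=60, draw]
  LT 120: heading 60 -> 180
  LT 180: heading 180 -> 0
  FD 16: (-15,40.229) -> (1,40.229) [heading=0, draw]
  -- iteration 4/4 --
  FD 13: (1,40.229) -> (14,40.229) [heading=0, draw]
  LT 120: heading 0 -> 120
  LT 180: heading 120 -> 300
  FD 16: (14,40.229) -> (22,26.373) [heading=300, draw]
]
LT 180: heading 300 -> 120
Final: pos=(22,26.373), heading=120, 8 segment(s) drawn

Segment lengths:
  seg 1: (-2,-10) -> (-15,-10), length = 13
  seg 2: (-15,-10) -> (-23,3.856), length = 16
  seg 3: (-23,3.856) -> (-29.5,15.115), length = 13
  seg 4: (-29.5,15.115) -> (-21.5,28.971), length = 16
  seg 5: (-21.5,28.971) -> (-15,40.229), length = 13
  seg 6: (-15,40.229) -> (1,40.229), length = 16
  seg 7: (1,40.229) -> (14,40.229), length = 13
  seg 8: (14,40.229) -> (22,26.373), length = 16
Total = 116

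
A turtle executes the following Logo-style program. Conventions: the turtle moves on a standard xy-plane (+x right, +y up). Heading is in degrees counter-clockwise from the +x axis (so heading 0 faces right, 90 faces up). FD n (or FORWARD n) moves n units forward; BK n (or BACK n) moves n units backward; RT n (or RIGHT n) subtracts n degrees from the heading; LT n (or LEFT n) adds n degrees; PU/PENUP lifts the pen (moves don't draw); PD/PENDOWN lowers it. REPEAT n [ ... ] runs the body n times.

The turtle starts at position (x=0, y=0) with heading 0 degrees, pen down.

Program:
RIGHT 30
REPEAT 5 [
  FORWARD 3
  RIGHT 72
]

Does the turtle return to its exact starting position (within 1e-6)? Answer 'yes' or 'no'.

Executing turtle program step by step:
Start: pos=(0,0), heading=0, pen down
RT 30: heading 0 -> 330
REPEAT 5 [
  -- iteration 1/5 --
  FD 3: (0,0) -> (2.598,-1.5) [heading=330, draw]
  RT 72: heading 330 -> 258
  -- iteration 2/5 --
  FD 3: (2.598,-1.5) -> (1.974,-4.434) [heading=258, draw]
  RT 72: heading 258 -> 186
  -- iteration 3/5 --
  FD 3: (1.974,-4.434) -> (-1.009,-4.748) [heading=186, draw]
  RT 72: heading 186 -> 114
  -- iteration 4/5 --
  FD 3: (-1.009,-4.748) -> (-2.229,-2.007) [heading=114, draw]
  RT 72: heading 114 -> 42
  -- iteration 5/5 --
  FD 3: (-2.229,-2.007) -> (0,0) [heading=42, draw]
  RT 72: heading 42 -> 330
]
Final: pos=(0,0), heading=330, 5 segment(s) drawn

Start position: (0, 0)
Final position: (0, 0)
Distance = 0; < 1e-6 -> CLOSED

Answer: yes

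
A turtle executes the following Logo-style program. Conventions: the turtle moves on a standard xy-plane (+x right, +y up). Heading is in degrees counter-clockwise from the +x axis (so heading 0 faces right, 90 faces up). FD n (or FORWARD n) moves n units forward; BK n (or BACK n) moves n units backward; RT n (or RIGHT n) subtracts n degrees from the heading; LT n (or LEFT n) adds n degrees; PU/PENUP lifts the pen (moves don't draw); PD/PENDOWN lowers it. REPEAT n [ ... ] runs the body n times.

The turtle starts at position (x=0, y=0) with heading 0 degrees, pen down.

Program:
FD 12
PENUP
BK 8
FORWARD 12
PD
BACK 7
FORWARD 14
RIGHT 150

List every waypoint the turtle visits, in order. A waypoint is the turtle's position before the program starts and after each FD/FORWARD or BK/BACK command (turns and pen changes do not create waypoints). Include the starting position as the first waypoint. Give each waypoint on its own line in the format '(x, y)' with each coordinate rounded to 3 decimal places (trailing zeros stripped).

Answer: (0, 0)
(12, 0)
(4, 0)
(16, 0)
(9, 0)
(23, 0)

Derivation:
Executing turtle program step by step:
Start: pos=(0,0), heading=0, pen down
FD 12: (0,0) -> (12,0) [heading=0, draw]
PU: pen up
BK 8: (12,0) -> (4,0) [heading=0, move]
FD 12: (4,0) -> (16,0) [heading=0, move]
PD: pen down
BK 7: (16,0) -> (9,0) [heading=0, draw]
FD 14: (9,0) -> (23,0) [heading=0, draw]
RT 150: heading 0 -> 210
Final: pos=(23,0), heading=210, 3 segment(s) drawn
Waypoints (6 total):
(0, 0)
(12, 0)
(4, 0)
(16, 0)
(9, 0)
(23, 0)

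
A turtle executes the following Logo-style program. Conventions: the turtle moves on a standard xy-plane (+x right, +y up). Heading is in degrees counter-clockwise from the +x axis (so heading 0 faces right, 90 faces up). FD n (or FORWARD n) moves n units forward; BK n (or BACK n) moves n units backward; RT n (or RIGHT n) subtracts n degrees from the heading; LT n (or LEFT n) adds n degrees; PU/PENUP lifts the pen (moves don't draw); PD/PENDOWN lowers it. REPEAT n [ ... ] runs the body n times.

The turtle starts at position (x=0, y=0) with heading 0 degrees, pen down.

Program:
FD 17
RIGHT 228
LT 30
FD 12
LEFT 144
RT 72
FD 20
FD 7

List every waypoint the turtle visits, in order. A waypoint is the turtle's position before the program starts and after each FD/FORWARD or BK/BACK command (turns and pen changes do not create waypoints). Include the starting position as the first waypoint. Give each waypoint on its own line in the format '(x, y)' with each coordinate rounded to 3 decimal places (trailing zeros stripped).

Answer: (0, 0)
(17, 0)
(5.587, 3.708)
(-6.168, -12.472)
(-10.283, -18.135)

Derivation:
Executing turtle program step by step:
Start: pos=(0,0), heading=0, pen down
FD 17: (0,0) -> (17,0) [heading=0, draw]
RT 228: heading 0 -> 132
LT 30: heading 132 -> 162
FD 12: (17,0) -> (5.587,3.708) [heading=162, draw]
LT 144: heading 162 -> 306
RT 72: heading 306 -> 234
FD 20: (5.587,3.708) -> (-6.168,-12.472) [heading=234, draw]
FD 7: (-6.168,-12.472) -> (-10.283,-18.135) [heading=234, draw]
Final: pos=(-10.283,-18.135), heading=234, 4 segment(s) drawn
Waypoints (5 total):
(0, 0)
(17, 0)
(5.587, 3.708)
(-6.168, -12.472)
(-10.283, -18.135)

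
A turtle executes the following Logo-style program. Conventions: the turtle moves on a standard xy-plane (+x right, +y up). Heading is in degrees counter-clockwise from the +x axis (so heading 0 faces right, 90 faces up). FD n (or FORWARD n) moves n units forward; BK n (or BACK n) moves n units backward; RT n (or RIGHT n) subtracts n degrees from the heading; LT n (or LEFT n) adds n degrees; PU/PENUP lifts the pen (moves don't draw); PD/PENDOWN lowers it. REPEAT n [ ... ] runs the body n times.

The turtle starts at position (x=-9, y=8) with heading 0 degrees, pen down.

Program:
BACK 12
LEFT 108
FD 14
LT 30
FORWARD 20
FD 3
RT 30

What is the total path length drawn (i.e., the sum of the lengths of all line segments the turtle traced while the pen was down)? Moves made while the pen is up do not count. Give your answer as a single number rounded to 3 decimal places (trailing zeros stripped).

Answer: 49

Derivation:
Executing turtle program step by step:
Start: pos=(-9,8), heading=0, pen down
BK 12: (-9,8) -> (-21,8) [heading=0, draw]
LT 108: heading 0 -> 108
FD 14: (-21,8) -> (-25.326,21.315) [heading=108, draw]
LT 30: heading 108 -> 138
FD 20: (-25.326,21.315) -> (-40.189,34.697) [heading=138, draw]
FD 3: (-40.189,34.697) -> (-42.419,36.705) [heading=138, draw]
RT 30: heading 138 -> 108
Final: pos=(-42.419,36.705), heading=108, 4 segment(s) drawn

Segment lengths:
  seg 1: (-9,8) -> (-21,8), length = 12
  seg 2: (-21,8) -> (-25.326,21.315), length = 14
  seg 3: (-25.326,21.315) -> (-40.189,34.697), length = 20
  seg 4: (-40.189,34.697) -> (-42.419,36.705), length = 3
Total = 49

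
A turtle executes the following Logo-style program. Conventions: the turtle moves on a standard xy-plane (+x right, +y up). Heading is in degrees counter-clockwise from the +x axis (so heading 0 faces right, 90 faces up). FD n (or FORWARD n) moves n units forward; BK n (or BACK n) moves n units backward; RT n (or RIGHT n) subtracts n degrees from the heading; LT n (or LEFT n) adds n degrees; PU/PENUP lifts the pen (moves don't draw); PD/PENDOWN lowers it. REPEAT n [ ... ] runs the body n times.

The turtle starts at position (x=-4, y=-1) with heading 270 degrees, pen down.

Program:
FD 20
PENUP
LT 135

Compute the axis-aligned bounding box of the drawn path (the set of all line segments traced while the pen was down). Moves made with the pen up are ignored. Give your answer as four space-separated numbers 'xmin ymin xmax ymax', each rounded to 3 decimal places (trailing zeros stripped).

Answer: -4 -21 -4 -1

Derivation:
Executing turtle program step by step:
Start: pos=(-4,-1), heading=270, pen down
FD 20: (-4,-1) -> (-4,-21) [heading=270, draw]
PU: pen up
LT 135: heading 270 -> 45
Final: pos=(-4,-21), heading=45, 1 segment(s) drawn

Segment endpoints: x in {-4, -4}, y in {-21, -1}
xmin=-4, ymin=-21, xmax=-4, ymax=-1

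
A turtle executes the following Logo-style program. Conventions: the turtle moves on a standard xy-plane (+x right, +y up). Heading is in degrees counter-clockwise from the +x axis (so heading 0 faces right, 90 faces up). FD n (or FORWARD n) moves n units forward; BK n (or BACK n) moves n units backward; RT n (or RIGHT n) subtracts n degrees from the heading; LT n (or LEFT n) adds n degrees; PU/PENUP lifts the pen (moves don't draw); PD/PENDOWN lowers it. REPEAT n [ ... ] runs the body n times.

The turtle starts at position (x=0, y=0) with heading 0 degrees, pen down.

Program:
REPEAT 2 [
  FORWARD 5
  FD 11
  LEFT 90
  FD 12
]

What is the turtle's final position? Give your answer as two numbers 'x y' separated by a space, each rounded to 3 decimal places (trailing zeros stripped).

Executing turtle program step by step:
Start: pos=(0,0), heading=0, pen down
REPEAT 2 [
  -- iteration 1/2 --
  FD 5: (0,0) -> (5,0) [heading=0, draw]
  FD 11: (5,0) -> (16,0) [heading=0, draw]
  LT 90: heading 0 -> 90
  FD 12: (16,0) -> (16,12) [heading=90, draw]
  -- iteration 2/2 --
  FD 5: (16,12) -> (16,17) [heading=90, draw]
  FD 11: (16,17) -> (16,28) [heading=90, draw]
  LT 90: heading 90 -> 180
  FD 12: (16,28) -> (4,28) [heading=180, draw]
]
Final: pos=(4,28), heading=180, 6 segment(s) drawn

Answer: 4 28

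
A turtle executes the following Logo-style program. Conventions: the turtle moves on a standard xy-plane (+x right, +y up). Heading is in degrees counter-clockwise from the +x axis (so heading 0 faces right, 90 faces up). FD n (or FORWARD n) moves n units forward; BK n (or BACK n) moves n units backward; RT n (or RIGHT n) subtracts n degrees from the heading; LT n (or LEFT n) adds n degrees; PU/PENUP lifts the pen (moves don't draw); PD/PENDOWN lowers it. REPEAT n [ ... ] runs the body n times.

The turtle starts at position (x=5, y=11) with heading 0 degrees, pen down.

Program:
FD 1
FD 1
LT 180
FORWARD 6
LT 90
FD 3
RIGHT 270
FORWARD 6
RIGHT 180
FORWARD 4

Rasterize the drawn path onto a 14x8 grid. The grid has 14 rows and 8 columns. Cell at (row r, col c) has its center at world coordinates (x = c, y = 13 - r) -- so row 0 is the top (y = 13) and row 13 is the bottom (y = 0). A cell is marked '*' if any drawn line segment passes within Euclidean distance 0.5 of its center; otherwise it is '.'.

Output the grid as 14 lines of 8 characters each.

Segment 0: (5,11) -> (6,11)
Segment 1: (6,11) -> (7,11)
Segment 2: (7,11) -> (1,11)
Segment 3: (1,11) -> (1,8)
Segment 4: (1,8) -> (7,8)
Segment 5: (7,8) -> (3,8)

Answer: ........
........
.*******
.*......
.*......
.*******
........
........
........
........
........
........
........
........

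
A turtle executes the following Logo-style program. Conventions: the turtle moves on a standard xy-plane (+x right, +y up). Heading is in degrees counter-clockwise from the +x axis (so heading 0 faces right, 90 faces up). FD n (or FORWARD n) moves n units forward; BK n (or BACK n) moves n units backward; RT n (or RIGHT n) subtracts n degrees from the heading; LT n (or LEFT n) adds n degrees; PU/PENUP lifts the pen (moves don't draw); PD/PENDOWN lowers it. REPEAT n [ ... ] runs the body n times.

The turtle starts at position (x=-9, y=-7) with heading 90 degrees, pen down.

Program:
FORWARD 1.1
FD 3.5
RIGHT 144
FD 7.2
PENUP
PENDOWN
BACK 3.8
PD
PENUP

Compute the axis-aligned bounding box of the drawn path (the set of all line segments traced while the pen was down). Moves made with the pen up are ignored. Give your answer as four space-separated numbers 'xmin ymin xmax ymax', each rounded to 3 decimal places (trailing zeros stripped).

Executing turtle program step by step:
Start: pos=(-9,-7), heading=90, pen down
FD 1.1: (-9,-7) -> (-9,-5.9) [heading=90, draw]
FD 3.5: (-9,-5.9) -> (-9,-2.4) [heading=90, draw]
RT 144: heading 90 -> 306
FD 7.2: (-9,-2.4) -> (-4.768,-8.225) [heading=306, draw]
PU: pen up
PD: pen down
BK 3.8: (-4.768,-8.225) -> (-7.002,-5.151) [heading=306, draw]
PD: pen down
PU: pen up
Final: pos=(-7.002,-5.151), heading=306, 4 segment(s) drawn

Segment endpoints: x in {-9, -7.002, -4.768}, y in {-8.225, -7, -5.9, -5.151, -2.4}
xmin=-9, ymin=-8.225, xmax=-4.768, ymax=-2.4

Answer: -9 -8.225 -4.768 -2.4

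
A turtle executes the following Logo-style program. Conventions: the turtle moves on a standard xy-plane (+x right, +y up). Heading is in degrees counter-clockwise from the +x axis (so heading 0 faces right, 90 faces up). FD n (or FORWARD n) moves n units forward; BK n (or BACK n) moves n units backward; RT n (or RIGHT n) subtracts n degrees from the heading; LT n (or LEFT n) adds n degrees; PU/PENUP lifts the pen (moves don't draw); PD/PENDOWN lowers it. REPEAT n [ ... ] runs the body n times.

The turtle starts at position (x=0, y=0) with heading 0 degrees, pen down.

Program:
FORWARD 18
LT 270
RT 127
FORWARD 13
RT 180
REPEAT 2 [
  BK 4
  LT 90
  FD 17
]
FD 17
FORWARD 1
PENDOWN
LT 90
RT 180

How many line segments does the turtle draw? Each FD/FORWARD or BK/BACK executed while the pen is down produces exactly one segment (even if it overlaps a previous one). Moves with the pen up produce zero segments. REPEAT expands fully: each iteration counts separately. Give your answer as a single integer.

Executing turtle program step by step:
Start: pos=(0,0), heading=0, pen down
FD 18: (0,0) -> (18,0) [heading=0, draw]
LT 270: heading 0 -> 270
RT 127: heading 270 -> 143
FD 13: (18,0) -> (7.618,7.824) [heading=143, draw]
RT 180: heading 143 -> 323
REPEAT 2 [
  -- iteration 1/2 --
  BK 4: (7.618,7.824) -> (4.423,10.231) [heading=323, draw]
  LT 90: heading 323 -> 53
  FD 17: (4.423,10.231) -> (14.654,23.808) [heading=53, draw]
  -- iteration 2/2 --
  BK 4: (14.654,23.808) -> (12.247,20.613) [heading=53, draw]
  LT 90: heading 53 -> 143
  FD 17: (12.247,20.613) -> (-1.33,30.844) [heading=143, draw]
]
FD 17: (-1.33,30.844) -> (-14.907,41.075) [heading=143, draw]
FD 1: (-14.907,41.075) -> (-15.705,41.677) [heading=143, draw]
PD: pen down
LT 90: heading 143 -> 233
RT 180: heading 233 -> 53
Final: pos=(-15.705,41.677), heading=53, 8 segment(s) drawn
Segments drawn: 8

Answer: 8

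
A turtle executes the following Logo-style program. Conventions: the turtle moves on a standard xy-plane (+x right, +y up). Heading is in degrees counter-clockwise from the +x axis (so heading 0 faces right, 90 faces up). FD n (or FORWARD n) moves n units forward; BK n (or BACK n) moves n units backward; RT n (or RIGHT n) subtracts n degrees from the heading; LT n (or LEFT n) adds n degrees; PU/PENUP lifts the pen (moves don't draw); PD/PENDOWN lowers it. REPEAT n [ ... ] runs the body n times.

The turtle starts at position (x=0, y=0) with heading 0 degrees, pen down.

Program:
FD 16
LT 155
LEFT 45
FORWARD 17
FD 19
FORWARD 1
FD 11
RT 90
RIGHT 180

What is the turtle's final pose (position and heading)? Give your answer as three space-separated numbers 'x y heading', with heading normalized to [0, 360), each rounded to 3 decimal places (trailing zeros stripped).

Answer: -29.105 -16.417 290

Derivation:
Executing turtle program step by step:
Start: pos=(0,0), heading=0, pen down
FD 16: (0,0) -> (16,0) [heading=0, draw]
LT 155: heading 0 -> 155
LT 45: heading 155 -> 200
FD 17: (16,0) -> (0.025,-5.814) [heading=200, draw]
FD 19: (0.025,-5.814) -> (-17.829,-12.313) [heading=200, draw]
FD 1: (-17.829,-12.313) -> (-18.769,-12.655) [heading=200, draw]
FD 11: (-18.769,-12.655) -> (-29.105,-16.417) [heading=200, draw]
RT 90: heading 200 -> 110
RT 180: heading 110 -> 290
Final: pos=(-29.105,-16.417), heading=290, 5 segment(s) drawn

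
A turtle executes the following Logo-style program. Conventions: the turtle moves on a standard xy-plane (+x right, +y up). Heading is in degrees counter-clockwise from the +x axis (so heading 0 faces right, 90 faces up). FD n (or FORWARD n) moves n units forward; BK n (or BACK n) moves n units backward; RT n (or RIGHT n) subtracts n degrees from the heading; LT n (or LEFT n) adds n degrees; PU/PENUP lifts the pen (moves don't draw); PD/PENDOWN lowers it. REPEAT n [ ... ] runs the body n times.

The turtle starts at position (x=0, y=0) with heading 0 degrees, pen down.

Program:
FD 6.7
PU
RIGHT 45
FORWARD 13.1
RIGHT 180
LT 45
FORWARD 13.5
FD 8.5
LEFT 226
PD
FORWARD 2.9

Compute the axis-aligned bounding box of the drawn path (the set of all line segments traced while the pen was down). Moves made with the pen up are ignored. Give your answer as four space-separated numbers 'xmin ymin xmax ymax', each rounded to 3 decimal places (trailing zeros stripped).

Answer: -6.037 -9.263 6.7 0

Derivation:
Executing turtle program step by step:
Start: pos=(0,0), heading=0, pen down
FD 6.7: (0,0) -> (6.7,0) [heading=0, draw]
PU: pen up
RT 45: heading 0 -> 315
FD 13.1: (6.7,0) -> (15.963,-9.263) [heading=315, move]
RT 180: heading 315 -> 135
LT 45: heading 135 -> 180
FD 13.5: (15.963,-9.263) -> (2.463,-9.263) [heading=180, move]
FD 8.5: (2.463,-9.263) -> (-6.037,-9.263) [heading=180, move]
LT 226: heading 180 -> 46
PD: pen down
FD 2.9: (-6.037,-9.263) -> (-4.022,-7.177) [heading=46, draw]
Final: pos=(-4.022,-7.177), heading=46, 2 segment(s) drawn

Segment endpoints: x in {-6.037, -4.022, 0, 6.7}, y in {-9.263, -7.177, 0}
xmin=-6.037, ymin=-9.263, xmax=6.7, ymax=0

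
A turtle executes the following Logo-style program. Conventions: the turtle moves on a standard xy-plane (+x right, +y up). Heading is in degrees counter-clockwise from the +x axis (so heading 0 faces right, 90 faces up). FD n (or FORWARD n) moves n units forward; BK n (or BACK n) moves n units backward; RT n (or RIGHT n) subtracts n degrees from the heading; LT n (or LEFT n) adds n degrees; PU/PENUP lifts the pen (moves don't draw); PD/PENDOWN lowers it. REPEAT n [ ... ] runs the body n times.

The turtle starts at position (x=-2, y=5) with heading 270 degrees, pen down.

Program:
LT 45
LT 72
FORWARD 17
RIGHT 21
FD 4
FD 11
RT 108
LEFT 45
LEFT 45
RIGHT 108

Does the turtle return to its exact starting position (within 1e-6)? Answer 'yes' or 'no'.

Answer: no

Derivation:
Executing turtle program step by step:
Start: pos=(-2,5), heading=270, pen down
LT 45: heading 270 -> 315
LT 72: heading 315 -> 27
FD 17: (-2,5) -> (13.147,12.718) [heading=27, draw]
RT 21: heading 27 -> 6
FD 4: (13.147,12.718) -> (17.125,13.136) [heading=6, draw]
FD 11: (17.125,13.136) -> (28.065,14.286) [heading=6, draw]
RT 108: heading 6 -> 258
LT 45: heading 258 -> 303
LT 45: heading 303 -> 348
RT 108: heading 348 -> 240
Final: pos=(28.065,14.286), heading=240, 3 segment(s) drawn

Start position: (-2, 5)
Final position: (28.065, 14.286)
Distance = 31.466; >= 1e-6 -> NOT closed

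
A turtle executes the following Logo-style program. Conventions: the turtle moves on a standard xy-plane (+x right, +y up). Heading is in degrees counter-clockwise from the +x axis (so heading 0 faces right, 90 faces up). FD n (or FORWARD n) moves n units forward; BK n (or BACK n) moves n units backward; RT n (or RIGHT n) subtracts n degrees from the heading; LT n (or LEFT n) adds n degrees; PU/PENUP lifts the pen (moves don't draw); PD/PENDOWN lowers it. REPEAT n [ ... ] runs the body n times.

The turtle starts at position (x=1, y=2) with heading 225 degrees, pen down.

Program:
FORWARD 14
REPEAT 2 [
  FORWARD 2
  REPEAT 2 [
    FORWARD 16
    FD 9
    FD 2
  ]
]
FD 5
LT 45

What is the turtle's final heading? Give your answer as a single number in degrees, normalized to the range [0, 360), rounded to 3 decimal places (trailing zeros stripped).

Executing turtle program step by step:
Start: pos=(1,2), heading=225, pen down
FD 14: (1,2) -> (-8.899,-7.899) [heading=225, draw]
REPEAT 2 [
  -- iteration 1/2 --
  FD 2: (-8.899,-7.899) -> (-10.314,-9.314) [heading=225, draw]
  REPEAT 2 [
    -- iteration 1/2 --
    FD 16: (-10.314,-9.314) -> (-21.627,-20.627) [heading=225, draw]
    FD 9: (-21.627,-20.627) -> (-27.991,-26.991) [heading=225, draw]
    FD 2: (-27.991,-26.991) -> (-29.406,-28.406) [heading=225, draw]
    -- iteration 2/2 --
    FD 16: (-29.406,-28.406) -> (-40.719,-39.719) [heading=225, draw]
    FD 9: (-40.719,-39.719) -> (-47.083,-46.083) [heading=225, draw]
    FD 2: (-47.083,-46.083) -> (-48.497,-47.497) [heading=225, draw]
  ]
  -- iteration 2/2 --
  FD 2: (-48.497,-47.497) -> (-49.912,-48.912) [heading=225, draw]
  REPEAT 2 [
    -- iteration 1/2 --
    FD 16: (-49.912,-48.912) -> (-61.225,-60.225) [heading=225, draw]
    FD 9: (-61.225,-60.225) -> (-67.589,-66.589) [heading=225, draw]
    FD 2: (-67.589,-66.589) -> (-69.004,-68.004) [heading=225, draw]
    -- iteration 2/2 --
    FD 16: (-69.004,-68.004) -> (-80.317,-79.317) [heading=225, draw]
    FD 9: (-80.317,-79.317) -> (-86.681,-85.681) [heading=225, draw]
    FD 2: (-86.681,-85.681) -> (-88.095,-87.095) [heading=225, draw]
  ]
]
FD 5: (-88.095,-87.095) -> (-91.631,-90.631) [heading=225, draw]
LT 45: heading 225 -> 270
Final: pos=(-91.631,-90.631), heading=270, 16 segment(s) drawn

Answer: 270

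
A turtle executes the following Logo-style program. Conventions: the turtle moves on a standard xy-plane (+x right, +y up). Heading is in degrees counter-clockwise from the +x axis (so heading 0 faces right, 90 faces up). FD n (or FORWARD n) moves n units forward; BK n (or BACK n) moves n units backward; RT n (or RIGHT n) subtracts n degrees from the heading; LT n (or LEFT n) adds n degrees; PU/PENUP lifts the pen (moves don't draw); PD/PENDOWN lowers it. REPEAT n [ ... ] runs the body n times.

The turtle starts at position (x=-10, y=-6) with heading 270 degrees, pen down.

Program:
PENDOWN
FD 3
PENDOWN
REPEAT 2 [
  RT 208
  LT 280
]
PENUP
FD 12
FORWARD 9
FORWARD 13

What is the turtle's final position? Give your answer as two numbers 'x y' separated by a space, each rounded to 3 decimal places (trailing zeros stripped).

Executing turtle program step by step:
Start: pos=(-10,-6), heading=270, pen down
PD: pen down
FD 3: (-10,-6) -> (-10,-9) [heading=270, draw]
PD: pen down
REPEAT 2 [
  -- iteration 1/2 --
  RT 208: heading 270 -> 62
  LT 280: heading 62 -> 342
  -- iteration 2/2 --
  RT 208: heading 342 -> 134
  LT 280: heading 134 -> 54
]
PU: pen up
FD 12: (-10,-9) -> (-2.947,0.708) [heading=54, move]
FD 9: (-2.947,0.708) -> (2.343,7.989) [heading=54, move]
FD 13: (2.343,7.989) -> (9.985,18.507) [heading=54, move]
Final: pos=(9.985,18.507), heading=54, 1 segment(s) drawn

Answer: 9.985 18.507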